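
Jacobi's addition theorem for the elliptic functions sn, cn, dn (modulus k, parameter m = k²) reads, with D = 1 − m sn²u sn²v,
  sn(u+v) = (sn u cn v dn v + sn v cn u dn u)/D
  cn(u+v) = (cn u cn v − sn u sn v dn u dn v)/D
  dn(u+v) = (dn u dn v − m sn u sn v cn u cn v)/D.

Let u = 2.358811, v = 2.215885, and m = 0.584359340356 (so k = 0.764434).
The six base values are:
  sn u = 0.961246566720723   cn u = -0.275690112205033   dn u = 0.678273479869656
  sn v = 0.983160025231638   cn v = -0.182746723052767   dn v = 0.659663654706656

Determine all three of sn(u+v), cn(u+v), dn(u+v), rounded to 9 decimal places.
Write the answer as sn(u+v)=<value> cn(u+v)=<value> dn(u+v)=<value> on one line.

sn(u+v)=-0.626923234 cn(u+v)=-0.779081035 dn(u+v)=0.877683113

m = k² = 0.584359340356
D = 1 − m·sn²u·sn²v = 0.4780871165681228
sn(u+v) = (sn u·cn v·dn v + sn v·cn u·dn u)/D = -0.2997239211492485/0.4780871165681228 = -0.6269232337837758
cn(u+v) = (cn u·cn v − sn u·sn v·dn u·dn v)/D = -0.3724686055486299/0.4780871165681228 = -0.7790810349007946
dn(u+v) = (dn u·dn v − m·sn u·sn v·cn u·cn v)/D = 0.4196089887143188/0.4780871165681228 = 0.8776831129155277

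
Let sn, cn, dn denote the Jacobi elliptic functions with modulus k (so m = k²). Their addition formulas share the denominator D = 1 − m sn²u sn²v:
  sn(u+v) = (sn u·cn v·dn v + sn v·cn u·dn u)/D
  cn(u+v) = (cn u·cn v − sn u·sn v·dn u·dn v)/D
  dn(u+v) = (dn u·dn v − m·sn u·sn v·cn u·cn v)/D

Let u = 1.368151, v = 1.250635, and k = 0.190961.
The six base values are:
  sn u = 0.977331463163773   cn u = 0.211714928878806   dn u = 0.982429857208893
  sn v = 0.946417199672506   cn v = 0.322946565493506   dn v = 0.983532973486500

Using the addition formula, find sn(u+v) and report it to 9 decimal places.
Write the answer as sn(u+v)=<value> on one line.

sn(u+v)=0.523614698

m = k² = 0.036466103521
D = 1 − m·sn²u·sn²v = 0.9688011655520382
sn(u+v) = (sn u·cn v·dn v + sn v·cn u·dn u)/D = 0.5072785294967259/0.9688011655520382 = 0.5236146977668742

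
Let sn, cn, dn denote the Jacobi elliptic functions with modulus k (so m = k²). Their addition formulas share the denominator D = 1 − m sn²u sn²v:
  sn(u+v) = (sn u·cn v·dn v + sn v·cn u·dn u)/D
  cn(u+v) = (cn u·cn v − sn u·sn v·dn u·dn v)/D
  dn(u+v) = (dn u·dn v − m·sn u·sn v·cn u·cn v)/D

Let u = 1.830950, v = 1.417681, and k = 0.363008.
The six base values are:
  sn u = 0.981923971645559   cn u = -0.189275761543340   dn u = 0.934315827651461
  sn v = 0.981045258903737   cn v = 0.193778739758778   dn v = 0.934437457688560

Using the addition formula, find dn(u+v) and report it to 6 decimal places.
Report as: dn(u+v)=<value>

m = k² = 0.131774808064
D = 1 − m·sn²u·sn²v = 0.8777169664378065
dn(u+v) = (dn u·dn v − m·sn u·sn v·cn u·cn v)/D = 0.8777155721875715/0.8777169664378065 = 0.9999984115036073

dn(u+v)=0.999998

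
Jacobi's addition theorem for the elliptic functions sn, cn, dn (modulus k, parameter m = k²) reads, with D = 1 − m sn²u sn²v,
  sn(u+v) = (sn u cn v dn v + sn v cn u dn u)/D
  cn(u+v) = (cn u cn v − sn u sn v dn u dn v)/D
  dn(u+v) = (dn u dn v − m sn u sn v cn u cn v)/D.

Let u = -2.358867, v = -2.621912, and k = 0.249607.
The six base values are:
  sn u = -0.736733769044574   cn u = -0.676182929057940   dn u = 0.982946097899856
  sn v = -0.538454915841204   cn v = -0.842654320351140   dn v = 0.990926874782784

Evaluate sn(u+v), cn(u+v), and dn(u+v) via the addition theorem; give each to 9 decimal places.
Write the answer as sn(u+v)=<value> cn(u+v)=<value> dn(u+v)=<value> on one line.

sn(u+v)=0.982699036 cn(u+v)=0.185209623 dn(u+v)=0.969450114

m = k² = 0.062303654449
D = 1 − m·sn²u·sn²v = 0.9901953212861791
sn(u+v) = (sn u·cn v·dn v + sn v·cn u·dn u)/D = 0.9730639877385281/0.9901953212861791 = 0.9826990360594727
cn(u+v) = (cn u·cn v − sn u·sn v·dn u·dn v)/D = 0.1833937023548875/0.9901953212861791 = 0.1852096232051215
dn(u+v) = (dn u·dn v − m·sn u·sn v·cn u·cn v)/D = 0.9599449669170473/0.9901953212861791 = 0.9694501138120515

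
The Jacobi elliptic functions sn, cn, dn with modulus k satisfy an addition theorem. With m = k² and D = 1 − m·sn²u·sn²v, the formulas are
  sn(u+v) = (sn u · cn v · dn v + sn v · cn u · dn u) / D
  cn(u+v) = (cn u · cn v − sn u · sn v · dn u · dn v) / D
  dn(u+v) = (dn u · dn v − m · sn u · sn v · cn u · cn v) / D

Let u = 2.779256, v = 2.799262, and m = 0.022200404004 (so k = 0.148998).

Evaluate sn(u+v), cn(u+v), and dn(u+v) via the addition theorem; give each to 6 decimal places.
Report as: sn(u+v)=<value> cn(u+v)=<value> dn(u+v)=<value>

sn u = 0.3707317139191951, cn u = -0.9287400046808235, dn u = 0.9984732004368567
sn v = 0.3521055701616462, cn v = -0.9359602916049067, dn v = 0.9986228672175974
m = k² = 0.022200404004
D = 1 − m·sn²u·sn²v = 0.9996217088800678
sn(u+v) = (sn u·cn v·dn v + sn v·cn u·dn u)/D = -0.6730275547785016/0.9996217088800678 = -0.6732822514754427
cn(u+v) = (cn u·cn v − sn u·sn v·dn u·dn v)/D = 0.7391058593822526/0.9996217088800678 = 0.739385562374705
dn(u+v) = (dn u·dn v − m·sn u·sn v·cn u·cn v)/D = 0.9945790721091471/0.9996217088800678 = 0.9949554549224723

sn(u+v)=-0.673282 cn(u+v)=0.739386 dn(u+v)=0.994955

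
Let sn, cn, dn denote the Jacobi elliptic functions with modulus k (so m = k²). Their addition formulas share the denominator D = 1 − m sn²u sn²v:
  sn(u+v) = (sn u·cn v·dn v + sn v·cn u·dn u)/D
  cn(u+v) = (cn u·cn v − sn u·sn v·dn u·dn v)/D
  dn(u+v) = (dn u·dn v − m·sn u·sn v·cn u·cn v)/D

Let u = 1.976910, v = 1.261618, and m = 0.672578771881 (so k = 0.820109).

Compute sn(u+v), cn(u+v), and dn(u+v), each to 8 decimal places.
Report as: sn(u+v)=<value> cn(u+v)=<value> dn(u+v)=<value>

sn u = 0.9994121026866942, cn u = 0.03428482176358138, dn u = 0.5728977309835404
sn v = 0.890303414371302, cn v = 0.4553677967959545, dn v = 0.6832913347607851
m = k² = 0.672578771881
D = 1 − m·sn²u·sn²v = 0.4675136952470952
sn(u+v) = (sn u·cn v·dn v + sn v·cn u·dn u)/D = 0.3284530156383092/0.4675136952470952 = 0.7025527144498125
cn(u+v) = (cn u·cn v − sn u·sn v·dn u·dn v)/D = -0.3326975680128944/0.4675136952470952 = -0.7116317049002245
dn(u+v) = (dn u·dn v − m·sn u·sn v·cn u·cn v)/D = 0.3821129765298671/0.4675136952470952 = 0.8173300170980205

sn(u+v)=0.70255271 cn(u+v)=-0.71163170 dn(u+v)=0.81733002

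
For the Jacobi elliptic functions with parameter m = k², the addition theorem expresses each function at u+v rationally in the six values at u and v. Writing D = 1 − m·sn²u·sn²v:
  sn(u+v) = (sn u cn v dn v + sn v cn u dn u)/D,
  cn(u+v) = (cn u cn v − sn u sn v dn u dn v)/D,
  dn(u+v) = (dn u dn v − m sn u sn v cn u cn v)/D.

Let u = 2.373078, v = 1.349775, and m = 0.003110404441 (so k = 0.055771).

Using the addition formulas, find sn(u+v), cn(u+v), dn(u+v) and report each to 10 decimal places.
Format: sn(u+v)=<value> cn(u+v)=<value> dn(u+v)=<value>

sn u = 0.6966741867495753, cn u = -0.7173876758885797, dn u = 0.9992448898511551
sn v = 0.9754800300321635, cn v = 0.2200879619798627, dn v = 0.9985190331389968
m = k² = 0.003110404441
D = 1 − m·sn²u·sn²v = 0.9985634753988726
sn(u+v) = (sn u·cn v·dn v + sn v·cn u·dn u)/D = -0.5461664016717228/0.9985634753988726 = -0.5469521118360138
cn(u+v) = (cn u·cn v − sn u·sn v·dn u·dn v)/D = -0.8359612886286286/0.9985634753988726 = -0.8371638951592004
dn(u+v) = (dn u·dn v − m·sn u·sn v·cn u·cn v)/D = 0.9980987865891229/0.9985634753988726 = 0.9995346426930305

sn(u+v)=-0.5469521118 cn(u+v)=-0.8371638952 dn(u+v)=0.9995346427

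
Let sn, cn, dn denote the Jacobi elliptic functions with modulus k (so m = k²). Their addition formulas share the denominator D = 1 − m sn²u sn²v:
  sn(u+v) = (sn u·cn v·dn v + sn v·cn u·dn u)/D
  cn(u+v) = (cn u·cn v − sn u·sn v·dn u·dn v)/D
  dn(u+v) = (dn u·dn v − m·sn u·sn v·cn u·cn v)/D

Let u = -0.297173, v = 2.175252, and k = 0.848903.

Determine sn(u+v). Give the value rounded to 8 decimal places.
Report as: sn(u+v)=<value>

sn u = -0.2898645178281874, cn u = 0.9570676889876872, dn u = 0.9692528571075641
sn v = 0.9993478836311703, cn v = -0.03610827442430593, dn v = 0.5294367456033951
m = k² = 0.720636303409
D = 1 − m·sn²u·sn²v = 0.9395300451186986
sn(u+v) = (sn u·cn v·dn v + sn v·cn u·dn u)/D = 0.9325770160802927/0.9395300451186986 = 0.9925994606829976

sn(u+v)=0.99259946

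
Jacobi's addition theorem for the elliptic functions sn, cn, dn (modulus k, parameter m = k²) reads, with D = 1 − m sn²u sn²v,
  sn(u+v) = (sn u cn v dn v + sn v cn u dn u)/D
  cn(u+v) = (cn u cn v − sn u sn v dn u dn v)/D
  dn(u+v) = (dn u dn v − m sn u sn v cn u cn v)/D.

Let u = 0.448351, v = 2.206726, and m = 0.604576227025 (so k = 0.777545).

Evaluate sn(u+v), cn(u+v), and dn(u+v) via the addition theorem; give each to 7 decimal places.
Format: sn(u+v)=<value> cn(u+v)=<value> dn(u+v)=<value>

sn(u+v)=0.8952835 cn(u+v)=-0.4454968 dn(u+v)=0.7179223

sn u = 0.4256426625826217, cn u = 0.904891332586171, dn u = 0.9436460732461653
sn v = 0.9872921065185939, cn v = -0.1589160042477708, dn v = 0.6408524948943847
m = k² = 0.604576227025
D = 1 − m·sn²u·sn²v = 0.8932340673805267
sn(u+v) = (sn u·cn v·dn v + sn v·cn u·dn u)/D = 0.7996977387219891/0.8932340673805267 = 0.8952835185374875
cn(u+v) = (cn u·cn v − sn u·sn v·dn u·dn v)/D = -0.3979329413507967/0.8932340673805267 = -0.4454968253928824
dn(u+v) = (dn u·dn v − m·sn u·sn v·cn u·cn v)/D = 0.6412726741182689/0.8932340673805267 = 0.7179223201806971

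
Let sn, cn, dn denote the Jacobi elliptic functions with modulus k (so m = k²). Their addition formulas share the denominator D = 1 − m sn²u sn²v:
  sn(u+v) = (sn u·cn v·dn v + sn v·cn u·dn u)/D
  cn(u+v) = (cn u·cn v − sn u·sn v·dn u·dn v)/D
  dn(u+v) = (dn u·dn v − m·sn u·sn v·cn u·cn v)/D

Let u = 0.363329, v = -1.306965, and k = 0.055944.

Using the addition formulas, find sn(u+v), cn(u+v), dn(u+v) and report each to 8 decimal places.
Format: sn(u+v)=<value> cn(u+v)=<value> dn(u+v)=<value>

sn(u+v)=-0.80948208 cn(u+v)=0.58714459 dn(u+v)=0.99897408

sn u = 0.355365101082808, cn u = 0.9347275779243949, dn u = 0.9998023624306732
sn v = -0.9651822817471054, cn v = 0.261578215838879, dn v = 0.9985411433524756
m = k² = 0.003129731136
D = 1 − m·sn²u·sn²v = 0.9996318072245474
sn(u+v) = (sn u·cn v·dn v + sn v·cn u·dn u)/D = -0.8091840313463726/0.9996318072245474 = -0.8094820767989083
cn(u+v) = (cn u·cn v − sn u·sn v·dn u·dn v)/D = 0.5869284057097998/0.9996318072245474 = 0.5871445881052863
dn(u+v) = (dn u·dn v − m·sn u·sn v·cn u·cn v)/D = 0.9986062629626088/0.9996318072245474 = 0.9989740780009932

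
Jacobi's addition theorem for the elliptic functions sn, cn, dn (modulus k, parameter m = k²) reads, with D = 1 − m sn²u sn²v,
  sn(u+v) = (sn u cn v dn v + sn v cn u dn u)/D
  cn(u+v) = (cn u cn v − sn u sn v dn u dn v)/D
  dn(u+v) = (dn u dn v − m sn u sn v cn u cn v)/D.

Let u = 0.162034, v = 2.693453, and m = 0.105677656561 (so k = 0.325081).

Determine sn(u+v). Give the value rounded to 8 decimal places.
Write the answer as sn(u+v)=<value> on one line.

sn u = 0.1612523452264472, cn u = 0.9869132085239161, dn u = 0.9986251227962013
sn v = 0.508896633669849, cn v = -0.860827634453899, dn v = 0.9862210939065041
m = k² = 0.105677656561
D = 1 − m·sn²u·sn²v = 0.9992883697357852
sn(u+v) = (sn u·cn v·dn v + sn v·cn u·dn u)/D = 0.3646484772086791/0.9992883697357852 = 0.3649081568967857

sn(u+v)=0.36490816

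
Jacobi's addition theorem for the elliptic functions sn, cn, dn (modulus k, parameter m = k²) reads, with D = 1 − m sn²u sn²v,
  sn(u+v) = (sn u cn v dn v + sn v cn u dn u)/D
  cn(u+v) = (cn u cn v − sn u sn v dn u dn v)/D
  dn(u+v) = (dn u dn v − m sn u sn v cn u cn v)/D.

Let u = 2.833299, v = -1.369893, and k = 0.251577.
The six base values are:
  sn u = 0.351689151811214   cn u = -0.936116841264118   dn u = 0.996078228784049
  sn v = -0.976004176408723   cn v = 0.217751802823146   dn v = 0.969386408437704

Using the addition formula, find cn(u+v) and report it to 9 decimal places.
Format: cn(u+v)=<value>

m = k² = 0.063290986929
D = 1 − m·sn²u·sn²v = 0.9925430168009583
cn(u+v) = (cn u·cn v − sn u·sn v·dn u·dn v)/D = 0.1275958954910665/0.9925430168009583 = 0.1285545244198259

cn(u+v)=0.128554524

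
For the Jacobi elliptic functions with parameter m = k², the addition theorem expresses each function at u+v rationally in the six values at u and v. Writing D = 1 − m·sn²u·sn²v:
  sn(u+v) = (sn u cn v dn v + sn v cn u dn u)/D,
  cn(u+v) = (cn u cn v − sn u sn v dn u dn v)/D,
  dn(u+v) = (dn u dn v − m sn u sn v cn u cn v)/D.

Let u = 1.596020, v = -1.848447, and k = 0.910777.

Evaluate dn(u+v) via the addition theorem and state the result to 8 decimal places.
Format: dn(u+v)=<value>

dn(u+v)=0.97423416

sn u = 0.947417007954827, cn u = 0.3200015828678404, dn u = 0.5053992544105531
sn v = -0.9790076751423103, cn v = 0.203823384361188, dn v = 0.4527102755277276
m = k² = 0.829514743729
D = 1 − m·sn²u·sn²v = 0.2863608678062396
dn(u+v) = (dn u·dn v − m·sn u·sn v·cn u·cn v)/D = 0.2789825394373624/0.2863608678062396 = 0.9742341597670058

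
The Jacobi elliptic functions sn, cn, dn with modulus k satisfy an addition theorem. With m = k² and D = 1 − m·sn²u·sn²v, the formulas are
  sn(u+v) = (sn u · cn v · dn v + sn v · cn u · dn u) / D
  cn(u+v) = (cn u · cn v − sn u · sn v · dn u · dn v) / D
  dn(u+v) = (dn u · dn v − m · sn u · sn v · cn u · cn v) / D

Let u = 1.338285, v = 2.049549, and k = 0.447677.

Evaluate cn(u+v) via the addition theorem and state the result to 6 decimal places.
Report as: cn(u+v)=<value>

sn u = 0.9586705487480187, cn u = 0.2845185037272139, dn u = 0.9032214730920098
sn v = 0.9393005896198103, cn v = -0.343095325441599, dn v = 0.9072910226986136
m = k² = 0.200414696329
D = 1 − m·sn²u·sn²v = 0.8374909594686656
cn(u+v) = (cn u·cn v − sn u·sn v·dn u·dn v)/D = -0.8355464276262467/0.8374909594686656 = -0.9976781458707894

cn(u+v)=-0.997678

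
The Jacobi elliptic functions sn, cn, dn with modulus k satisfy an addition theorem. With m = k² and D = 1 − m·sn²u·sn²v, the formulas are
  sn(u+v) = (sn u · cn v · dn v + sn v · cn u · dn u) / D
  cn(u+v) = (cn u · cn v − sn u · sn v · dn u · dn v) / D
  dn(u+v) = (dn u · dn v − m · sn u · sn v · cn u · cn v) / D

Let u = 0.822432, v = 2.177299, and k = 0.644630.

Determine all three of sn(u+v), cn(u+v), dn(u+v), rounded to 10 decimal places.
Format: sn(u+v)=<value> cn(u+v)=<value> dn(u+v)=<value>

sn(u+v)=0.5352397426 cn(u+v)=-0.8447001941 dn(u+v)=0.9385910708

sn u = 0.7096653686010332, cn u = 0.7045389021256098, dn u = 0.8892242391484285
sn v = 0.9552378311319545, cn v = -0.2958389527670748, dn v = 0.7879220740914882
m = k² = 0.4155478369
D = 1 − m·sn²u·sn²v = 0.8090360987497342
sn(u+v) = (sn u·cn v·dn v + sn v·cn u·dn u)/D = 0.4330282732633619/0.8090360987497342 = 0.5352397426178558
cn(u+v) = (cn u·cn v − sn u·sn v·dn u·dn v)/D = -0.6833929496524974/0.8090360987497342 = -0.8447001941057972
dn(u+v) = (dn u·dn v − m·sn u·sn v·cn u·cn v)/D = 0.7593540582717352/0.8090360987497342 = 0.9385910708375355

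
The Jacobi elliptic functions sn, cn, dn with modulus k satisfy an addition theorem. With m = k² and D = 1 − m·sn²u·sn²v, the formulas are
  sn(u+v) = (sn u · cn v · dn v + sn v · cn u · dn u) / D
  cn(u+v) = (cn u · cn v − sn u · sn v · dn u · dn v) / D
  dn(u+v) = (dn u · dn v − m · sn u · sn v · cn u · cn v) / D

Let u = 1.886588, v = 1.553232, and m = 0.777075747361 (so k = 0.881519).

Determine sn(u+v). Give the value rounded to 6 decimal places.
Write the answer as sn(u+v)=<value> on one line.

sn(u+v)=0.769447

sn u = 0.9881941193488574, cn u = 0.153206992282781, dn u = 0.491084587215236
sn v = 0.9472411478519666, cn v = 0.3205217743244425, dn v = 0.550233145091449
m = k² = 0.777075747361
D = 1 − m·sn²u·sn²v = 0.3191224797463354
sn(u+v) = (sn u·cn v·dn v + sn v·cn u·dn u)/D = 0.2455477422701195/0.3191224797463354 = 0.7694467104457853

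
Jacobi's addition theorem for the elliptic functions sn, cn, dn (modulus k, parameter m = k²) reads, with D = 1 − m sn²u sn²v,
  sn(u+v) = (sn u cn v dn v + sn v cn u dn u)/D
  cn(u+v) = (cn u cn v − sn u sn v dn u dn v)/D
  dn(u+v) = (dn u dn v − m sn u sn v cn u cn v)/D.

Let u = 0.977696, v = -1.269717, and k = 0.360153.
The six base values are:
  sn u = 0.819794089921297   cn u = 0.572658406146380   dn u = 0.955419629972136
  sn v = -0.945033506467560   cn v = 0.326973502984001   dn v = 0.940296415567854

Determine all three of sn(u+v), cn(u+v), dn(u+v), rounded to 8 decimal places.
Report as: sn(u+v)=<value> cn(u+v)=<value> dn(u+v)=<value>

m = k² = 0.129710183409
D = 1 − m·sn²u·sn²v = 0.9221465158409861
sn(u+v) = (sn u·cn v·dn v + sn v·cn u·dn u)/D = -0.2650079722642314/0.9221465158409861 = -0.2873816337337104
cn(u+v) = (cn u·cn v − sn u·sn v·dn u·dn v)/D = 0.8832468348735082/0.9221465158409861 = 0.9578161601228826
dn(u+v) = (dn u·dn v − m·sn u·sn v·cn u·cn v)/D = 0.9171939549381502/0.9221465158409861 = 0.99462931235139

sn(u+v)=-0.28738163 cn(u+v)=0.95781616 dn(u+v)=0.99462931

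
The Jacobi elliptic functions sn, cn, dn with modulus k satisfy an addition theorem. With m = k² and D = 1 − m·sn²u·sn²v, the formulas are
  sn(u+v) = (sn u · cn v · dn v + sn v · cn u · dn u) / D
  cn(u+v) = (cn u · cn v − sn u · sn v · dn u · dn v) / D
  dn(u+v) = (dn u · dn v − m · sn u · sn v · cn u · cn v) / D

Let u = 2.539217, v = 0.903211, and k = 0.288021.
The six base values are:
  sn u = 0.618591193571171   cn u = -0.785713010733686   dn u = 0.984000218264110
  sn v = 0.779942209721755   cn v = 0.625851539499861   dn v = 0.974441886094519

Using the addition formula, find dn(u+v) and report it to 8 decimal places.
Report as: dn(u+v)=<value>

m = k² = 0.082956096441
D = 1 − m·sn²u·sn²v = 0.9806900734012834
dn(u+v) = (dn u·dn v − m·sn u·sn v·cn u·cn v)/D = 0.9785321452335963/0.9806900734012834 = 0.9977995819207154

dn(u+v)=0.99779958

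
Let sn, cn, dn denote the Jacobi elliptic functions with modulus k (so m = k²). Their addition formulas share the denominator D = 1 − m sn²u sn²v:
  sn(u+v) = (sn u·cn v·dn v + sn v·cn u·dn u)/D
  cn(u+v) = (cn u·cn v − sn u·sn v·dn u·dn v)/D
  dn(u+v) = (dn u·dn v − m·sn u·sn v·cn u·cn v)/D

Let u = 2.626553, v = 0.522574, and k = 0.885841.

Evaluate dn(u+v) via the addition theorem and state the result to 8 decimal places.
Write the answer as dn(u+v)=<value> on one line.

sn u = 0.9818476910429466, cn u = -0.1896710615608886, dn u = 0.4934733087141615
sn v = 0.4838517614772988, cn v = 0.8751499716707504, dn v = 0.9034868883975644
m = k² = 0.784714277281
D = 1 − m·sn²u·sn²v = 0.8228975971510509
dn(u+v) = (dn u·dn v − m·sn u·sn v·cn u·cn v)/D = 0.507726843281838/0.8228975971510509 = 0.6169988161827623

dn(u+v)=0.61699882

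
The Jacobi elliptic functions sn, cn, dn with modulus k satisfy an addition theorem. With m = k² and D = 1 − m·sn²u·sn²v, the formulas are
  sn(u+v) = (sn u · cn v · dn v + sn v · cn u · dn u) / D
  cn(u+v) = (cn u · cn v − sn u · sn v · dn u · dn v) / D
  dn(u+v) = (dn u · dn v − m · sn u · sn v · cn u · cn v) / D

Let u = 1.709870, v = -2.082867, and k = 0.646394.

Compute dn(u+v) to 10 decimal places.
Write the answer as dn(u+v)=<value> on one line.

sn u = 0.9981257933098096, cn u = 0.0611955940379959, dn u = 0.7640284750403418
sn v = -0.9748578314094807, cn v = -0.2228277553169813, dn v = 0.7764797105450834
m = k² = 0.417825203236
D = 1 − m·sn²u·sn²v = 0.6044077632953585
dn(u+v) = (dn u·dn v − m·sn u·sn v·cn u·cn v)/D = 0.5877087697949174/0.6044077632953585 = 0.972371312027174

dn(u+v)=0.9723713120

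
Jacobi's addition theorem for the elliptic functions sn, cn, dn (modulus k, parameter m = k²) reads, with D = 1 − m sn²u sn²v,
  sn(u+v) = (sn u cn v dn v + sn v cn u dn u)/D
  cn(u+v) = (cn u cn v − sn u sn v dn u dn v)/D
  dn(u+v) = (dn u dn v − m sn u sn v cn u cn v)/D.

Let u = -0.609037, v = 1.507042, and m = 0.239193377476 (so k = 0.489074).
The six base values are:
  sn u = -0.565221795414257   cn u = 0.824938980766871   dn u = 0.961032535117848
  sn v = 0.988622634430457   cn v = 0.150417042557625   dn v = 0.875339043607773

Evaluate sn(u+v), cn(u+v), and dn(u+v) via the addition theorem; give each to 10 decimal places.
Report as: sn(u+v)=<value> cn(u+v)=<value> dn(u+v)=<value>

sn(u+v)=0.7666089852 cn(u+v)=0.6421142139 dn(u+v)=0.9270537216

m = k² = 0.239193377476
D = 1 − m·sn²u·sn²v = 0.9253124780163285
sn(u+v) = (sn u·cn v·dn v + sn v·cn u·dn u)/D = 0.7093528598026307/0.9253124780163285 = 0.7666089852406737
cn(u+v) = (cn u·cn v − sn u·sn v·dn u·dn v)/D = 0.5941562944735565/0.9253124780163285 = 0.6421142139434888
dn(u+v) = (dn u·dn v − m·sn u·sn v·cn u·cn v)/D = 0.8578143763993882/0.9253124780163285 = 0.9270537216123555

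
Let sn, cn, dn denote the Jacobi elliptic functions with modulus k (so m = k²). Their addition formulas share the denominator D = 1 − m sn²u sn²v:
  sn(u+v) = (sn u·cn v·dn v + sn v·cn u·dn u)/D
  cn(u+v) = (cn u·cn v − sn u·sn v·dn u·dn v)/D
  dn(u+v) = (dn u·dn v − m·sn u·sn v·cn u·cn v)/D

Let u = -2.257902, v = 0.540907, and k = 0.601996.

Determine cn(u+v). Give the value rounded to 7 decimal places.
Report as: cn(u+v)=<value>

cn(u+v)=0.0281946

sn u = -0.9172104883134451, cn u = -0.3984029619967848, dn u = 0.8337401258913497
sn v = 0.5071964422412714, cn v = 0.8618304757768761, dn v = 0.9522465284725348
m = k² = 0.362399184016
D = 1 − m·sn²u·sn²v = 0.9215708275337162
cn(u+v) = (cn u·cn v − sn u·sn v·dn u·dn v)/D = 0.02598330763805951/0.9215708275337162 = 0.02819458565935226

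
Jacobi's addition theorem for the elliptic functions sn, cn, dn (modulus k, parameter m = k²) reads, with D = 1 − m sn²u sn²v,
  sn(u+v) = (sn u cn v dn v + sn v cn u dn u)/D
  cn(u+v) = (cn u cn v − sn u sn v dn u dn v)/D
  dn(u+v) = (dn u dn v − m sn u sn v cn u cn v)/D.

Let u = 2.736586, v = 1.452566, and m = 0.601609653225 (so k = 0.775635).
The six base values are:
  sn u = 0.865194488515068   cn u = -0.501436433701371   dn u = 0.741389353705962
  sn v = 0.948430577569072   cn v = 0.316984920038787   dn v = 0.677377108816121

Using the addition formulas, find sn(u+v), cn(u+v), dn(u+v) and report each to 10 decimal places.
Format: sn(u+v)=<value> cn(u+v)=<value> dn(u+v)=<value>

sn(u+v)=-0.2804047251 cn(u+v)=-0.9598818626 dn(u+v)=0.9760621661

m = k² = 0.601609653225
D = 1 − m·sn²u·sn²v = 0.5949082680840874
sn(u+v) = (sn u·cn v·dn v + sn v·cn u·dn u)/D = -0.1668150893713496/0.5949082680840874 = -0.280404725099183
cn(u+v) = (cn u·cn v − sn u·sn v·dn u·dn v)/D = -0.5710416564427126/0.5949082680840874 = -0.9598818625966696
dn(u+v) = (dn u·dn v − m·sn u·sn v·cn u·cn v)/D = 0.5806674528060109/0.5949082680840874 = 0.976062166148843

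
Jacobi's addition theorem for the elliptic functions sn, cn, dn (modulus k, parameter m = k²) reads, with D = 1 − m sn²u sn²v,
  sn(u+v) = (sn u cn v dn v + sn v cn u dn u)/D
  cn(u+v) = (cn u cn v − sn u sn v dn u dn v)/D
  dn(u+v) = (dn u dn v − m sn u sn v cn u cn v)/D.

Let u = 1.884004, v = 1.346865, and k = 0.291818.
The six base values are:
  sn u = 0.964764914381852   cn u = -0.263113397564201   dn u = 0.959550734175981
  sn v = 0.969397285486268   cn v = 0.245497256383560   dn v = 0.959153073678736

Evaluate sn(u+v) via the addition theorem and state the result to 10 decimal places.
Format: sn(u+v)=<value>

m = k² = 0.085157745124
D = 1 − m·sn²u·sn²v = 0.9255146686556982
sn(u+v) = (sn u·cn v·dn v + sn v·cn u·dn u)/D = -0.01757170458495785/0.9255146686556982 = -0.0189858736766221

sn(u+v)=-0.0189858737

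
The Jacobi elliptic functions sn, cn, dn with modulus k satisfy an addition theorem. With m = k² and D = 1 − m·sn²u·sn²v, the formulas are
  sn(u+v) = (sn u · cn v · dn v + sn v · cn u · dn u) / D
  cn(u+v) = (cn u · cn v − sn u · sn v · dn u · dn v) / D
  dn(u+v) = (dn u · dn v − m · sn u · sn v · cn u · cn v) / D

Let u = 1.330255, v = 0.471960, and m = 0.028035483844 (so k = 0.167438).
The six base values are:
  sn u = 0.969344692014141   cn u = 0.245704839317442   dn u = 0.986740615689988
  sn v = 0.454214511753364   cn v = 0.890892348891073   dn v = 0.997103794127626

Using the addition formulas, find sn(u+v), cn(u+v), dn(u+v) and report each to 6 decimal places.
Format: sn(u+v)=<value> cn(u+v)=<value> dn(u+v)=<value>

m = k² = 0.028035483844
D = 1 − m·sn²u·sn²v = 0.9945651627975694
sn(u+v) = (sn u·cn v·dn v + sn v·cn u·dn u)/D = 0.9712035794499122/0.9945651627975694 = 0.9765107564375728
cn(u+v) = (cn u·cn v − sn u·sn v·dn u·dn v)/D = -0.2142976208786131/0.9945651627975694 = -0.2154686579568347
dn(u+v) = (dn u·dn v − m·sn u·sn v·cn u·cn v)/D = 0.9811808061722996/0.9945651627975694 = 0.9865425040752267

sn(u+v)=0.976511 cn(u+v)=-0.215469 dn(u+v)=0.986543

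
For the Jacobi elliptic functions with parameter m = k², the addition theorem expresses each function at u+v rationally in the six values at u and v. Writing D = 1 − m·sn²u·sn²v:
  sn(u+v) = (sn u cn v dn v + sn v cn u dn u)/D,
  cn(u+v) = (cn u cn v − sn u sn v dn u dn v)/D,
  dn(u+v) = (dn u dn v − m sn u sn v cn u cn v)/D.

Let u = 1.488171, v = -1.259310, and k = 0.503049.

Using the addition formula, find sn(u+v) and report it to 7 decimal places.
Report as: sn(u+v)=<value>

sn(u+v)=0.2263814

sn u = 0.9851619261455664, cn u = 0.1716274432401692, dn u = 0.8685596027519864
sn v = -0.9313192131033483, cn v = 0.3642039583867261, dn v = 0.8834639215572839
m = k² = 0.253058296401
D = 1 − m·sn²u·sn²v = 0.7869738377475849
sn(u+v) = (sn u·cn v·dn v + sn v·cn u·dn u)/D = 0.1781562322087596/0.7869738377475849 = 0.2263813911764392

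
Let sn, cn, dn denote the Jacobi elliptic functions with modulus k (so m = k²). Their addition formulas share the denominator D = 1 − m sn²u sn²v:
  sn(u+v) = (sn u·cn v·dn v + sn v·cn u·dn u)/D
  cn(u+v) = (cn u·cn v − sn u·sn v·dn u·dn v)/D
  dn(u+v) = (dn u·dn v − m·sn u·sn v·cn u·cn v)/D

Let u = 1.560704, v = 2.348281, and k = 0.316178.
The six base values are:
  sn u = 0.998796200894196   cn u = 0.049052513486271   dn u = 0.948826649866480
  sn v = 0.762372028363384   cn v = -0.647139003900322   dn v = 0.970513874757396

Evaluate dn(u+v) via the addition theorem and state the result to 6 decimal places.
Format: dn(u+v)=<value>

dn(u+v)=0.980074

m = k² = 0.099968527684
D = 1 − m·sn²u·sn²v = 0.9420369851408254
dn(u+v) = (dn u·dn v − m·sn u·sn v·cn u·cn v)/D = 0.9232658125563165/0.9420369851408254 = 0.9800738475446346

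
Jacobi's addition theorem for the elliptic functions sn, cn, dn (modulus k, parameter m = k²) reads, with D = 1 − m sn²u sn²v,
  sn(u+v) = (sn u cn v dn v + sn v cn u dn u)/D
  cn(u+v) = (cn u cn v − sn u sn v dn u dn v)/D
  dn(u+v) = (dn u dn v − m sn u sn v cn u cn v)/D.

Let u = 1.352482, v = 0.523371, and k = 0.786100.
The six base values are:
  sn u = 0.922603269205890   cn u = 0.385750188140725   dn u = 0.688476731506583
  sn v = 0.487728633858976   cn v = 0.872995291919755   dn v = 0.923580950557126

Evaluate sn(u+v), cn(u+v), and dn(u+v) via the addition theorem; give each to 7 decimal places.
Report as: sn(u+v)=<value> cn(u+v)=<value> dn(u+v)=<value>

m = k² = 0.61795321
D = 1 − m·sn²u·sn²v = 0.8748755800428366
sn(u+v) = (sn u·cn v·dn v + sn v·cn u·dn u)/D = 0.873409229039537/0.8748755800428366 = 0.9983239319547269
cn(u+v) = (cn u·cn v − sn u·sn v·dn u·dn v)/D = 0.05063199762848938/0.8748755800428366 = 0.05787336940643638
dn(u+v) = (dn u·dn v − m·sn u·sn v·cn u·cn v)/D = 0.5422228129870526/0.8748755800428366 = 0.6197713427553935

sn(u+v)=0.9983239 cn(u+v)=0.0578734 dn(u+v)=0.6197713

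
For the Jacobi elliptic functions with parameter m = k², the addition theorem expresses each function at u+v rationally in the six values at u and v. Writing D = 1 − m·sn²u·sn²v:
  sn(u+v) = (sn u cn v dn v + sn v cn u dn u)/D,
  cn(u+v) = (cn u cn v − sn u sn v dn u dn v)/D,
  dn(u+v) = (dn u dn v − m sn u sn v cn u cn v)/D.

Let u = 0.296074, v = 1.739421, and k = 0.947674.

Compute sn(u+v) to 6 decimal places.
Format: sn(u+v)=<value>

sn u = 0.288127331786906, cn u = 0.9575921055842922, dn u = 0.9619996210925862
sn v = 0.9574975788138184, cn v = 0.2884413052350091, dn v = 0.420277642489067
m = k² = 0.898086010276
D = 1 − m·sn²u·sn²v = 0.9316462705441681
sn(u+v) = (sn u·cn v·dn v + sn v·cn u·dn u)/D = 0.9169782347105207/0.9316462705441681 = 0.9842557885998084

sn(u+v)=0.984256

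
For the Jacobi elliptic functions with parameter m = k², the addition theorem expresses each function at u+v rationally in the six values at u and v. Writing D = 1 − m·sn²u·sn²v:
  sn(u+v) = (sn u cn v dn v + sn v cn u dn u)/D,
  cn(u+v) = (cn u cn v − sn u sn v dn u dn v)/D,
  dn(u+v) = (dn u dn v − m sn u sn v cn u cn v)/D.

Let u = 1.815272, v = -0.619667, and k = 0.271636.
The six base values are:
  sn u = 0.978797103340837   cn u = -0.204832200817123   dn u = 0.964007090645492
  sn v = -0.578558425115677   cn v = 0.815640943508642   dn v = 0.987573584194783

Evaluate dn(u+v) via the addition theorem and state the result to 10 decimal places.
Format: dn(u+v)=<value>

m = k² = 0.073786116496
D = 1 − m·sn²u·sn²v = 0.9763378366254409
dn(u+v) = (dn u·dn v − m·sn u·sn v·cn u·cn v)/D = 0.9450470315306434/0.9763378366254409 = 0.9679508425045277

dn(u+v)=0.9679508425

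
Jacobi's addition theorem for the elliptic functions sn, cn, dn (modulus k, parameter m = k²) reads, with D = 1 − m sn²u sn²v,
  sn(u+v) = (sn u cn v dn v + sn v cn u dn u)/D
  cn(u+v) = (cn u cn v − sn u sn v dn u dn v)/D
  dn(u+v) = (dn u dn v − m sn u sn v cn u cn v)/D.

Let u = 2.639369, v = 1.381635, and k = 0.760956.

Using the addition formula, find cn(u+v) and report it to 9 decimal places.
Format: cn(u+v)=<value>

cn(u+v)=-0.986344381

sn u = 0.8852684067462486, cn u = -0.4650804747750205, dn u = 0.7390502456517849
sn v = 0.9344058601781579, cn v = 0.3562101745665287, dn v = 0.7031497961446344
m = k² = 0.579054033936
D = 1 − m·sn²u·sn²v = 0.6037765917511139
cn(u+v) = (cn u·cn v − sn u·sn v·dn u·dn v)/D = -0.5955316484613448/0.6037765917511139 = -0.9863443806825029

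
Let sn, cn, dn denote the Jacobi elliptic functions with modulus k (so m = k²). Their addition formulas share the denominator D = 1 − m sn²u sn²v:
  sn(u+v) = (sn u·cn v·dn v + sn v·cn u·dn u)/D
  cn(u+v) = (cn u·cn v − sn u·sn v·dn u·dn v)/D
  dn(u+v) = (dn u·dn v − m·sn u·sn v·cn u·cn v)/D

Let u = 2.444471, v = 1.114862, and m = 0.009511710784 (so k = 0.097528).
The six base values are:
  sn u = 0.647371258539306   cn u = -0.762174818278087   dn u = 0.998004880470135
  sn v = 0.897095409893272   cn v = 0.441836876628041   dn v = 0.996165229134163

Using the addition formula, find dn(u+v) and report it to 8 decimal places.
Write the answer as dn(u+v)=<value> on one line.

dn(u+v)=0.99924363

m = k² = 0.009511710784
D = 1 − m·sn²u·sn²v = 0.9967919381424522
dn(u+v) = (dn u·dn v − m·sn u·sn v·cn u·cn v)/D = 0.9960379929885575/0.9967919381424522 = 0.999243628359094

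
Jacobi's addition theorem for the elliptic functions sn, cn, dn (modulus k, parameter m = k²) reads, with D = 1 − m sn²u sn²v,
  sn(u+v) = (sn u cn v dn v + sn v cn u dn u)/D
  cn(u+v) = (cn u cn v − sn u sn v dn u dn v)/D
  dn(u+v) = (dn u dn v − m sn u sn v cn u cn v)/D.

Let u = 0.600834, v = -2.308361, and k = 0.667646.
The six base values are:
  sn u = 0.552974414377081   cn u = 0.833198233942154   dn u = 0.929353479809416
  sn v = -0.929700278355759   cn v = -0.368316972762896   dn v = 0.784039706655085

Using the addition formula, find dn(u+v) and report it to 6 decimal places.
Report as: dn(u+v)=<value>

dn(u+v)=0.746241

m = k² = 0.445751181316
D = 1 − m·sn²u·sn²v = 0.8821882791996691
dn(u+v) = (dn u·dn v − m·sn u·sn v·cn u·cn v)/D = 0.6583248947197518/0.8821882791996691 = 0.7462408085006427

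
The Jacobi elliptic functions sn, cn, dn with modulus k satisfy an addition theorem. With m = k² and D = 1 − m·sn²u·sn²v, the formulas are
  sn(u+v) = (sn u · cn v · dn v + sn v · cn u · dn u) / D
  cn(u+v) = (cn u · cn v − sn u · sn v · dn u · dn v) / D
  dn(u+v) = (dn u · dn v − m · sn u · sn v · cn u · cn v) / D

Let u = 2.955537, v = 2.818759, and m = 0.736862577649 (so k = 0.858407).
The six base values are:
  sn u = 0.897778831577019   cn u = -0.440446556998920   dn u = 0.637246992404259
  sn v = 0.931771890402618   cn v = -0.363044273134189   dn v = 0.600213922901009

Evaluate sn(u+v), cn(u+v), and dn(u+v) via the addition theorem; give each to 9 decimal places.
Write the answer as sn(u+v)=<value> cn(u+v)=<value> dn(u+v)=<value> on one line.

sn(u+v)=-0.943824454 cn(u+v)=-0.330447272 dn(u+v)=0.586173546

m = k² = 0.736862577649
D = 1 − m·sn²u·sn²v = 0.4843625733947849
sn(u+v) = (sn u·cn v·dn v + sn v·cn u·dn u)/D = -0.4571532415649999/0.4843625733947849 = -0.9438244543977024
cn(u+v) = (cn u·cn v − sn u·sn v·dn u·dn v)/D = -0.1600562908236699/0.4843625733947849 = -0.330447271559139
dn(u+v) = (dn u·dn v − m·sn u·sn v·cn u·cn v)/D = 0.2839205270735123/0.4843625733947849 = 0.5861735457460704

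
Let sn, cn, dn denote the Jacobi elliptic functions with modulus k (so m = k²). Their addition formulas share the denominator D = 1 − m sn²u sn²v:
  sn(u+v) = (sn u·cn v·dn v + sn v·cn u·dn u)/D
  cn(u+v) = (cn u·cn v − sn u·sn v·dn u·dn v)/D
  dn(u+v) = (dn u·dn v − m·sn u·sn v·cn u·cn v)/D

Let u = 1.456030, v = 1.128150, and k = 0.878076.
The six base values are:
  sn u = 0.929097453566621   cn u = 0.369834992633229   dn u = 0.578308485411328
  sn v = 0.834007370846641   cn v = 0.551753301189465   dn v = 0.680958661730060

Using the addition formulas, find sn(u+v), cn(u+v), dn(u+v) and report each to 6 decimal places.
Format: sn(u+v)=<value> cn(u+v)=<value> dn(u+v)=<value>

m = k² = 0.771017461776
D = 1 − m·sn²u·sn²v = 0.5370580557162447
sn(u+v) = (sn u·cn v·dn v + sn v·cn u·dn u)/D = 0.5274580248043914/0.5370580557162447 = 0.9821247799755089
cn(u+v) = (cn u·cn v − sn u·sn v·dn u·dn v)/D = -0.1010909851527969/0.5370580557162447 = -0.1882310191176211
dn(u+v) = (dn u·dn v − m·sn u·sn v·cn u·cn v)/D = 0.2718916509571311/0.5370580557162447 = 0.5062611910634582

sn(u+v)=0.982125 cn(u+v)=-0.188231 dn(u+v)=0.506261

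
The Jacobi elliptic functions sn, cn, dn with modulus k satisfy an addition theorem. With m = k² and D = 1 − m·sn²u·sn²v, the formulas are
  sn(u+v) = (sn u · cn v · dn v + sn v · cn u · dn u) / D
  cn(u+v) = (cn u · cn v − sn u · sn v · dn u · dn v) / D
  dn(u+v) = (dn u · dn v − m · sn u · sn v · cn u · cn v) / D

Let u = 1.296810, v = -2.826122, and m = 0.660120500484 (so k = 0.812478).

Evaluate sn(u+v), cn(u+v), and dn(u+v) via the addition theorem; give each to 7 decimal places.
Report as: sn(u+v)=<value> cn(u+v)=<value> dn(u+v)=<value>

sn(u+v)=-0.9571357 cn(u+v)=0.2896399 dn(u+v)=0.6286953

sn u = 0.9023235666146487, cn u = 0.4310593707737017, dn u = 0.6801014112033296
sn v = -0.8764452043128818, cn v = -0.4815016135351479, dn v = 0.7020857122452802
m = k² = 0.660120500484
D = 1 − m·sn²u·sn²v = 0.5871451803587508
sn(u+v) = (sn u·cn v·dn v + sn v·cn u·dn u)/D = -0.5619776147871197/0.5871451803587508 = -0.9571357026957907
cn(u+v) = (cn u·cn v − sn u·sn v·dn u·dn v)/D = 0.1700606459375292/0.5871451803587508 = 0.2896398567618672
dn(u+v) = (dn u·dn v − m·sn u·sn v·cn u·cn v)/D = 0.3691354391156312/0.5871451803587508 = 0.6286953405460746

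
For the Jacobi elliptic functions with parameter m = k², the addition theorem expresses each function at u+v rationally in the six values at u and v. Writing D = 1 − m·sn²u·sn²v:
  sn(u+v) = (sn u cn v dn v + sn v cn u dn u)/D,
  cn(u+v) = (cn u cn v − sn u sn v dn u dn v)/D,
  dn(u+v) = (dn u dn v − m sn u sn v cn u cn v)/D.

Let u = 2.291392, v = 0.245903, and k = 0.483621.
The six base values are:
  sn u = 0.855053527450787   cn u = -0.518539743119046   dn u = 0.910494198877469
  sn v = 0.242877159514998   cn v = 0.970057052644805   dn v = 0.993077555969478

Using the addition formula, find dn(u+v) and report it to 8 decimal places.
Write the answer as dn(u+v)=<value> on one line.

m = k² = 0.233889271641
D = 1 − m·sn²u·sn²v = 0.9899128086895285
dn(u+v) = (dn u·dn v − m·sn u·sn v·cn u·cn v)/D = 0.928623949258265/0.9899128086895285 = 0.9380866083424062

dn(u+v)=0.93808661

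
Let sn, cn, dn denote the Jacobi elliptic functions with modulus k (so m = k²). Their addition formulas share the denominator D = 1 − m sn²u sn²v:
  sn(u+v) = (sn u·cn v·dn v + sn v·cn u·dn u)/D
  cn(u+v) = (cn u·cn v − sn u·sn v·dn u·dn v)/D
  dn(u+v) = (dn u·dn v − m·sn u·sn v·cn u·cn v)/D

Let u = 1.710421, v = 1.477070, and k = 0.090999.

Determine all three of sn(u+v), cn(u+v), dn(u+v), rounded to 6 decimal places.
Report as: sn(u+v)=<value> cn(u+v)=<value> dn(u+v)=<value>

sn(u+v)=-0.039354 cn(u+v)=-0.999225 dn(u+v)=0.999994

sn u = 0.9907939794011306, cn u = -0.1353783231631713, dn u = 0.9959271795443223
sn v = 0.9953385940341221, cn v = 0.09644212371249926, dn v = 0.9958896538153251
m = k² = 0.008280818001
D = 1 − m·sn²u·sn²v = 0.9919465559540293
sn(u+v) = (sn u·cn v·dn v + sn v·cn u·dn u)/D = -0.03903695401984856/0.9919465559540293 = -0.03935388835772891
cn(u+v) = (cn u·cn v − sn u·sn v·dn u·dn v)/D = -0.9911781303529211/0.9919465559540293 = -0.9992253356831618
dn(u+v) = (dn u·dn v − m·sn u·sn v·cn u·cn v)/D = 0.9919401952057545/0.9919465559540293 = 0.9999935876099004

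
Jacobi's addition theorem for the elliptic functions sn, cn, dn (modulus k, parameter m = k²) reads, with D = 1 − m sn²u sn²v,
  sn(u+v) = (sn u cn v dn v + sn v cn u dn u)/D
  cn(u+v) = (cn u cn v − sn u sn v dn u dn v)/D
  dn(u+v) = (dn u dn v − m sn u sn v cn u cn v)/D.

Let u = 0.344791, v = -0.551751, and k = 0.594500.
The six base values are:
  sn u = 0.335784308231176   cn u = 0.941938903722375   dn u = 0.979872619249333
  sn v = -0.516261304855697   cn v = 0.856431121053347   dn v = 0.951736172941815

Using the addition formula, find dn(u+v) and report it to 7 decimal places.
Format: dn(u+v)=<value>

m = k² = 0.35343025
D = 1 − m·sn²u·sn²v = 0.9893790427364748
dn(u+v) = (dn u·dn v − m·sn u·sn v·cn u·cn v)/D = 0.9820054654343822/0.9893790427364748 = 0.9925472675450065

dn(u+v)=0.9925473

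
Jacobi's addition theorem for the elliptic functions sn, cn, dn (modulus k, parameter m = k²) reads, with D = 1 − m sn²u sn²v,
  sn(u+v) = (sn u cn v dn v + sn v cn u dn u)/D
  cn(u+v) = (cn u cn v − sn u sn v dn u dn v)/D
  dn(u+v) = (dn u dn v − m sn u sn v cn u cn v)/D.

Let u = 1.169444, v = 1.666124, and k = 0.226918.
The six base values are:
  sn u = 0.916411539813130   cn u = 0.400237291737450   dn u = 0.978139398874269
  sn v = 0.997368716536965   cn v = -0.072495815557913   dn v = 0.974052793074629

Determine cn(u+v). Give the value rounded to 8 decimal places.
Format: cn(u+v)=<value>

cn(u+v)=-0.94028517

m = k² = 0.051491778724
D = 1 − m·sn²u·sn²v = 0.956983955074916
cn(u+v) = (cn u·cn v − sn u·sn v·dn u·dn v)/D = -0.899837824585247/0.956983955074916 = -0.9402851738666868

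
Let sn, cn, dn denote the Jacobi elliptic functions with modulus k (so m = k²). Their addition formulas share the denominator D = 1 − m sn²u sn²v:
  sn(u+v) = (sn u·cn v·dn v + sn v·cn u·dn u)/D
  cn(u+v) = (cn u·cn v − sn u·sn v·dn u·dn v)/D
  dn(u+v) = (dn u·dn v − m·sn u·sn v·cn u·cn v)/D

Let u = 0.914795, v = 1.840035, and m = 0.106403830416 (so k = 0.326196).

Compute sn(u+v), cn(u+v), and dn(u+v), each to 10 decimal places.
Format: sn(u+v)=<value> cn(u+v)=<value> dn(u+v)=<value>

sn(u+v)=0.4563718075 cn(u+v)=-0.8897891735 dn(u+v)=0.9888572789

sn u = 0.7853968729569521, cn u = 0.6189925298009995, dn u = 0.966625565367491
sn v = 0.9774756898286353, cn v = -0.211048041436147, dn v = 0.9478056403820884
m = k² = 0.106403830416
D = 1 − m·sn²u·sn²v = 0.9372884509882591
sn(u+v) = (sn u·cn v·dn v + sn v·cn u·dn u)/D = 0.4277520244930776/0.9372884509882591 = 0.456371807464462
cn(u+v) = (cn u·cn v − sn u·sn v·dn u·dn v)/D = -0.8339891161748118/0.9372884509882591 = -0.8897891735414744
dn(u+v) = (dn u·dn v − m·sn u·sn v·cn u·cn v)/D = 0.9268445072219815/0.9372884509882591 = 0.988857278935566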